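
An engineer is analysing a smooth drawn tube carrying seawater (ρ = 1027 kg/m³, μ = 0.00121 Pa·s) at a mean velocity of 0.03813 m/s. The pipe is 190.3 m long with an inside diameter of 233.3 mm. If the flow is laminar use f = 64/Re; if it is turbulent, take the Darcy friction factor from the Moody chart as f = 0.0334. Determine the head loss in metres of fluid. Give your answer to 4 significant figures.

Reynolds number Re = ρVD/μ = 1027 · 0.03813 · 0.2333 / 0.00121 = 7550.
Re > 4000 → turbulent; use the Moody-chart value f = 0.0334.
Darcy-Weisbach: ΔP = f(L/D)(ρV²/2) = 0.0334·(190.3/0.2333)·(1027·0.03813²/2) = 0.0334·815.7·0.7466 = 20.34 Pa.
Head loss h_f = ΔP/(ρg) = 20.34/(1027·9.81) = 0.002019 m.

h_f ≈ 0.002019 m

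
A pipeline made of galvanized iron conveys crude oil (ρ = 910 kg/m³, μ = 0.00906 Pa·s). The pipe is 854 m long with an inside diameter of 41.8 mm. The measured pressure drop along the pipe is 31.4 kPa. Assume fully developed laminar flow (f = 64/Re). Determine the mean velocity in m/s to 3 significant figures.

V ≈ 0.222 m/s

For laminar flow, f = 64/Re with Re = ρVD/μ, so Darcy-Weisbach reduces to ΔP = 32μLV/D². Solving for V: V = ΔP·D²/(32μL) = 3.14e+04·(0.0418)²/(32·0.00906·854) = 0.2216 m/s.
Check: Re = ρVD/μ = 910·0.2216·0.0418/0.00906 = 930.3 < 2300, so the laminar assumption holds.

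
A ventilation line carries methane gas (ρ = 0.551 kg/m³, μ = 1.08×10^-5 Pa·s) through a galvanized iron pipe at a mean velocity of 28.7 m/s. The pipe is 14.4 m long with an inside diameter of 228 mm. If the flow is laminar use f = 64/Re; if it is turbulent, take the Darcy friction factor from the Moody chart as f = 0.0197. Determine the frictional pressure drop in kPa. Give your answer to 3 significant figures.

ΔP ≈ 0.282 kPa

Reynolds number Re = ρVD/μ = 0.551 · 28.7 · 0.228 / 1.08e-05 = 3.338e+05.
Re > 4000 → turbulent; use the Moody-chart value f = 0.0197.
Darcy-Weisbach: ΔP = f(L/D)(ρV²/2) = 0.0197·(14.4/0.228)·(0.551·28.7²/2) = 0.0197·63.16·226.9 = 282.3 Pa.
ΔP = 282.3 Pa = 0.282 kPa.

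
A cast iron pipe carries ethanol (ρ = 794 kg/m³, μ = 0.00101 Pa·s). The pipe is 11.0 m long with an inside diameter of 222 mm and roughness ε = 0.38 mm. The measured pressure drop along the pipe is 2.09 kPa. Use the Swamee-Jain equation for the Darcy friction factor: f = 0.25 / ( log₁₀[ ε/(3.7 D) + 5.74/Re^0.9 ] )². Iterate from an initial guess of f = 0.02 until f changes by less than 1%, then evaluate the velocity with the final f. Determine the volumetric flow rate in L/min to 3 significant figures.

Rearranging Darcy-Weisbach: V = √(2·ΔP·D/(f·L·ρ)). With ε/D = 0.00038/0.222 = 0.00171, iterate starting from f = 0.02:
  f = 0.02 → V = √(2·2090·0.222/(0.02·11·794)) = 2.305 m/s; Re = ρVD/μ = 4.022e+05; f → 0.02312
  f = 0.02312 → V = 2.144 m/s; Re = 3.742e+05; f → 0.02316
Converged (Δf/f < 1%). With the final f = 0.02316: V = √(2·2090·0.222/(0.02316·11·794)) = 2.142 m/s.
Q = V·A = 2.142·(π/4·0.222²) = 0.08291 m³/s = 4970 L/min.

Q ≈ 4970 L/min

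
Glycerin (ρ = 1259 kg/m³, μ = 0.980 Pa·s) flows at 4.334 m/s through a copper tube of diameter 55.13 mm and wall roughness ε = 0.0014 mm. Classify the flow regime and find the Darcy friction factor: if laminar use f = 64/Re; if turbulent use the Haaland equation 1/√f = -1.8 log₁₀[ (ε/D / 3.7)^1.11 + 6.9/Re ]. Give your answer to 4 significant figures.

f ≈ 0.2085

Re = ρVD/μ = 1259·4.334·0.05513/0.98 = 307.
Re < 2300 → laminar, so f = 64/Re = 0.2085 (roughness is irrelevant in laminar flow).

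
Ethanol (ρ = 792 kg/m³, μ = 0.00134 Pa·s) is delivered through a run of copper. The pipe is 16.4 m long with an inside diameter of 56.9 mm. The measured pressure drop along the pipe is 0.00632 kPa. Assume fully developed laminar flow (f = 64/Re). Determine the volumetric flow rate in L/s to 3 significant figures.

For laminar flow, f = 64/Re with Re = ρVD/μ, so Darcy-Weisbach reduces to ΔP = 32μLV/D². Solving for V: V = ΔP·D²/(32μL) = 6.32·(0.0569)²/(32·0.00134·16.4) = 0.0291 m/s.
Check: Re = ρVD/μ = 792·0.0291·0.0569/0.00134 = 978.5 < 2300, so the laminar assumption holds.
Q = V·A = 0.0291·(π/4·0.0569²) = 7.399e-05 m³/s = 0.0740 L/s.

Q ≈ 0.0740 L/s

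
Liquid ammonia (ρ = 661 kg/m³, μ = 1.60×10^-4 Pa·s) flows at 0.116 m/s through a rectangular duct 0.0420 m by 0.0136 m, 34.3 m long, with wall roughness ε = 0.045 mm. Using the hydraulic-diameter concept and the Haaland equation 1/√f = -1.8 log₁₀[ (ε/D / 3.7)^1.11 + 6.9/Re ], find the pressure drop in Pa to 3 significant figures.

ΔP ≈ 252 Pa

Hydraulic diameter D_h = 4A/P = 4·(0.042·0.0136)/(2·(0.042+0.0136)) = 0.002285/0.1112 = 0.02055 m.
Re = ρVD_h/μ = 661·0.116·0.02055/0.00016 = 9847.
ε/D_h = 4.5e-05/0.02055 = 0.00219; Haaland gives 1/√f = -1.8 log₁₀[0.000261+0.000701] = 5.43, so f = 0.03391.
ΔP = f(L/D_h)(ρV²/2) = 0.03391·34.3/0.02055·4.447 = 251.8 Pa.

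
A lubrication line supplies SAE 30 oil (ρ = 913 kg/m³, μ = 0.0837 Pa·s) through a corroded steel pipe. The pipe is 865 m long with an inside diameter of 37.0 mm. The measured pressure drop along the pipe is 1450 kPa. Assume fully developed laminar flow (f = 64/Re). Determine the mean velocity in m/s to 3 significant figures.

For laminar flow, f = 64/Re with Re = ρVD/μ, so Darcy-Weisbach reduces to ΔP = 32μLV/D². Solving for V: V = ΔP·D²/(32μL) = 1.45e+06·(0.037)²/(32·0.0837·865) = 0.8568 m/s.
Check: Re = ρVD/μ = 913·0.8568·0.037/0.0837 = 345.8 < 2300, so the laminar assumption holds.

V ≈ 0.857 m/s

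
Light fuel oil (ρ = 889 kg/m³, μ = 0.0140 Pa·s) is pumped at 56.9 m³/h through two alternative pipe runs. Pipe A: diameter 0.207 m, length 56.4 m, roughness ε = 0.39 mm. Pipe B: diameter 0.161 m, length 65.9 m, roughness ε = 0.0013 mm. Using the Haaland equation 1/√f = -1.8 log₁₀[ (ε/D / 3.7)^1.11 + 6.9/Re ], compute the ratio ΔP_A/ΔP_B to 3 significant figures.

ΔP_A/ΔP_B ≈ 0.276

Pipe A: V = Q/A = 0.01581/0.03365 = 0.4697 m/s; Re = 6173; ε/D = 0.00188; Haaland → f = 0.03739; ΔP_A = f(L/D)(ρV²/2) = 998.7 Pa.
Pipe B: V = Q/A = 0.01581/0.02036 = 0.7764 m/s; Re = 7937; ε/D = 8.07e-06; Haaland → f = 0.03295; ΔP_B = f(L/D)(ρV²/2) = 3613 Pa.
ΔP_A/ΔP_B = 998.7/3613 = 0.276.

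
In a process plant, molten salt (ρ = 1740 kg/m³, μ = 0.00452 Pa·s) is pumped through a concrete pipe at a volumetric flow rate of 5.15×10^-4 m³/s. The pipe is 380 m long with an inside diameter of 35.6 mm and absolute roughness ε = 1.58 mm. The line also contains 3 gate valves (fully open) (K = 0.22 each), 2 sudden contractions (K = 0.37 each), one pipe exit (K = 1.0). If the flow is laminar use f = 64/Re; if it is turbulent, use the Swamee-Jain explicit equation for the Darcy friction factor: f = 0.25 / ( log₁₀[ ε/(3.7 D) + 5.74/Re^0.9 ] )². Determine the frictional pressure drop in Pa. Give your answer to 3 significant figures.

ΔP ≈ 181000 Pa

Cross-sectional area A = πD²/4 = π(0.0356)²/4 = 0.0009954 m²; mean velocity V = Q/A = 0.000515/0.0009954 = 0.5174 m/s.
Reynolds number Re = ρVD/μ = 1740 · 0.5174 · 0.0356 / 0.00452 = 7091.
Re > 4000 → turbulent. Relative roughness ε/D = 0.00158/0.0356 = 0.0444. Swamee-Jain: f = 0.25/(log₁₀[0.0444/3.7 + 5.74/7091^0.9])² = 0.25/(log₁₀[0.012 + 0.00196])² = 0.25/(-1.855)² = 0.07264.
Total minor-loss coefficient ΣK = 3·0.22 + 2·0.37 + 1·1 = 2.4.
ΔP = [f·L/D + ΣK]·(ρV²/2) = [0.07264·380/0.0356 + 2.4]·(1740·0.5174²/2) = [775.4 + 2.4]·232.9 = 1.811e+05 Pa.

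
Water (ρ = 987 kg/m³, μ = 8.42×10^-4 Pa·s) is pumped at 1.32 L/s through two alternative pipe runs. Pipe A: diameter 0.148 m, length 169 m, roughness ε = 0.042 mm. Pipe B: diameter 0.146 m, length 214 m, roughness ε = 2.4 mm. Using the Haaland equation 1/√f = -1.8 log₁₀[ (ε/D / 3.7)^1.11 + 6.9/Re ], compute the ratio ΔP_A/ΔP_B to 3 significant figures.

Pipe A: V = Q/A = 0.00132/0.0172 = 0.07673 m/s; Re = 1.331e+04; ε/D = 0.000284; Haaland → f = 0.02898; ΔP_A = f(L/D)(ρV²/2) = 96.16 Pa.
Pipe B: V = Q/A = 0.00132/0.01674 = 0.07885 m/s; Re = 1.349e+04; ε/D = 0.0164; Haaland → f = 0.04827; ΔP_B = f(L/D)(ρV²/2) = 217 Pa.
ΔP_A/ΔP_B = 96.16/217 = 0.443.

ΔP_A/ΔP_B ≈ 0.443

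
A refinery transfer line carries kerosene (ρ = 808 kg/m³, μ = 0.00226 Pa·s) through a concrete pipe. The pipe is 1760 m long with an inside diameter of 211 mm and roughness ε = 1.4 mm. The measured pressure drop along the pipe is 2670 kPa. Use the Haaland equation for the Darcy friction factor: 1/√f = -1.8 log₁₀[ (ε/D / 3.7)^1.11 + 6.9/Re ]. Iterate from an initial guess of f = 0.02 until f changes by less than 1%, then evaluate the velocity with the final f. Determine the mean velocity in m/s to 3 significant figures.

V ≈ 4.87 m/s

Rearranging Darcy-Weisbach: V = √(2·ΔP·D/(f·L·ρ)). With ε/D = 0.0014/0.211 = 0.00664, iterate starting from f = 0.02:
  f = 0.02 → V = √(2·2.67e+06·0.211/(0.02·1760·808)) = 6.294 m/s; Re = ρVD/μ = 4.748e+05; f → 0.03337
  f = 0.03337 → V = 4.873 m/s; Re = 3.676e+05; f → 0.03341
Converged (Δf/f < 1%). With the final f = 0.03341: V = √(2·2.67e+06·0.211/(0.03341·1760·808)) = 4.87 m/s.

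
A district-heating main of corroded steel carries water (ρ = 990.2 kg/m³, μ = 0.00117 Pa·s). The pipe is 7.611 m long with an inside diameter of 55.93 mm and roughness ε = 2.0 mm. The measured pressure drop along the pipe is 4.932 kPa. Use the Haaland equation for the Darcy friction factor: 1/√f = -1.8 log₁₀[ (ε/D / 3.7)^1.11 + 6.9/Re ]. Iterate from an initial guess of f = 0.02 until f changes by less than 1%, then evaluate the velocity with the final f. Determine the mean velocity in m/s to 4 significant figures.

V ≈ 1.084 m/s

Rearranging Darcy-Weisbach: V = √(2·ΔP·D/(f·L·ρ)). With ε/D = 0.002/0.05593 = 0.0358, iterate starting from f = 0.02:
  f = 0.02 → V = √(2·4932·0.05593/(0.02·7.611·990.2)) = 1.913 m/s; Re = ρVD/μ = 9.056e+04; f → 0.06202
  f = 0.06202 → V = 1.086 m/s; Re = 5.143e+04; f → 0.06226
Converged (Δf/f < 1%). With the final f = 0.06226: V = √(2·4932·0.05593/(0.06226·7.611·990.2)) = 1.084 m/s.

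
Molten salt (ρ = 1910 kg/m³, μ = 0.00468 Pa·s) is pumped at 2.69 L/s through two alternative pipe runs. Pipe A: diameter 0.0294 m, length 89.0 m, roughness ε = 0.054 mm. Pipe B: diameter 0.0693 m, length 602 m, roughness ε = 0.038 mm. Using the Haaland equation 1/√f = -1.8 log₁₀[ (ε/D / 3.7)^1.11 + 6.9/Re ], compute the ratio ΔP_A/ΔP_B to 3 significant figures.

ΔP_A/ΔP_B ≈ 10.5

Pipe A: V = Q/A = 0.00269/0.0006789 = 3.962 m/s; Re = 4.754e+04; ε/D = 0.00184; Haaland → f = 0.02603; ΔP_A = f(L/D)(ρV²/2) = 1.181e+06 Pa.
Pipe B: V = Q/A = 0.00269/0.003772 = 0.7132 m/s; Re = 2.017e+04; ε/D = 0.000548; Haaland → f = 0.0267; ΔP_B = f(L/D)(ρV²/2) = 1.127e+05 Pa.
ΔP_A/ΔP_B = 1.181e+06/1.127e+05 = 10.5.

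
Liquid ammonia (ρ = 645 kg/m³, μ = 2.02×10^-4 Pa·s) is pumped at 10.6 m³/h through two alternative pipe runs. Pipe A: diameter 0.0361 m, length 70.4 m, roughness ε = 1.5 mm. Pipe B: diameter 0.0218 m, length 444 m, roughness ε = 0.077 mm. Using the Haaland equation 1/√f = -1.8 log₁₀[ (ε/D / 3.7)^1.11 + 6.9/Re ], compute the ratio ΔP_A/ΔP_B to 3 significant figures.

Pipe A: V = Q/A = 0.002944/0.001024 = 2.877 m/s; Re = 3.316e+05; ε/D = 0.0416; Haaland → f = 0.06598; ΔP_A = f(L/D)(ρV²/2) = 3.434e+05 Pa.
Pipe B: V = Q/A = 0.002944/0.0003733 = 7.889 m/s; Re = 5.491e+05; ε/D = 0.00353; Haaland → f = 0.02766; ΔP_B = f(L/D)(ρV²/2) = 1.131e+07 Pa.
ΔP_A/ΔP_B = 3.434e+05/1.131e+07 = 0.0304.

ΔP_A/ΔP_B ≈ 0.0304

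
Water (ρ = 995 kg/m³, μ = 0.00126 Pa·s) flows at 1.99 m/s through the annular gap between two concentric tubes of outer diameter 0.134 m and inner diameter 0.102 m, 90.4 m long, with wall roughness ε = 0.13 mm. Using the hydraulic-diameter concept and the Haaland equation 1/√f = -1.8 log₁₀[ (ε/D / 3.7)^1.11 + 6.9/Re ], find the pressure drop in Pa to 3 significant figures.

Hydraulic diameter D_h = 4A/P = D_o - D_i = 0.134 - 0.102 = 0.032 m.
Re = ρVD_h/μ = 995·1.99·0.032/0.00126 = 5.029e+04.
ε/D_h = 0.00013/0.032 = 0.00406; Haaland gives 1/√f = -1.8 log₁₀[0.000519+0.000137] = 5.729, so f = 0.03046.
ΔP = f(L/D_h)(ρV²/2) = 0.03046·90.4/0.032·1970 = 1.695e+05 Pa.

ΔP ≈ 170000 Pa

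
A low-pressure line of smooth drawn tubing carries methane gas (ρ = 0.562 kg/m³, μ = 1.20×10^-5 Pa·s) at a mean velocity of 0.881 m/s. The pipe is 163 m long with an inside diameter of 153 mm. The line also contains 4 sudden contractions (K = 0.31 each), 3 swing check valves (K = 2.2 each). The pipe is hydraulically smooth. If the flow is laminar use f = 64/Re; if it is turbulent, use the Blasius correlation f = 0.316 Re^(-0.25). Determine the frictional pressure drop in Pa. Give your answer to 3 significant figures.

Reynolds number Re = ρVD/μ = 0.562 · 0.881 · 0.153 / 1.2e-05 = 6313.
Re > 4000 → turbulent. Smooth-pipe (Blasius): f = 0.316 Re^(-0.25) = 0.316/(6313)^0.25 = 0.03545.
Total minor-loss coefficient ΣK = 4·0.31 + 3·2.2 = 7.84.
ΔP = [f·L/D + ΣK]·(ρV²/2) = [0.03545·163/0.153 + 7.84]·(0.562·0.881²/2) = [37.77 + 7.84]·0.2181 = 9.947 Pa.

ΔP ≈ 9.95 Pa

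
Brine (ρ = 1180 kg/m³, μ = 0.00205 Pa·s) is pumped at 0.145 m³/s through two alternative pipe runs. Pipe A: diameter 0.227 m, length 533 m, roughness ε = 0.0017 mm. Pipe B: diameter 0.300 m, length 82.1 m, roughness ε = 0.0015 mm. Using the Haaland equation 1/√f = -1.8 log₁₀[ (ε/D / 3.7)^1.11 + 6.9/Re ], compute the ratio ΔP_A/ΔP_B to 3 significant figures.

Pipe A: V = Q/A = 0.145/0.04047 = 3.583 m/s; Re = 4.681e+05; ε/D = 7.49e-06; Haaland → f = 0.0133; ΔP_A = f(L/D)(ρV²/2) = 2.365e+05 Pa.
Pipe B: V = Q/A = 0.145/0.07069 = 2.051 m/s; Re = 3.542e+05; ε/D = 5e-06; Haaland → f = 0.01395; ΔP_B = f(L/D)(ρV²/2) = 9478 Pa.
ΔP_A/ΔP_B = 2.365e+05/9478 = 24.9.

ΔP_A/ΔP_B ≈ 24.9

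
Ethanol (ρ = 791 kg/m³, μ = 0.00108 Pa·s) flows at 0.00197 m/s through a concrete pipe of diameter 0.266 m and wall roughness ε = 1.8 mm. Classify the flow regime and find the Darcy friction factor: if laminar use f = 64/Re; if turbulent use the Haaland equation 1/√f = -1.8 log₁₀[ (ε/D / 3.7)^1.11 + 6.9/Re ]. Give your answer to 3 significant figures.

Re = ρVD/μ = 791·0.00197·0.266/0.00108 = 383.8.
Re < 2300 → laminar, so f = 64/Re = 0.1668 (roughness is irrelevant in laminar flow).

f ≈ 0.167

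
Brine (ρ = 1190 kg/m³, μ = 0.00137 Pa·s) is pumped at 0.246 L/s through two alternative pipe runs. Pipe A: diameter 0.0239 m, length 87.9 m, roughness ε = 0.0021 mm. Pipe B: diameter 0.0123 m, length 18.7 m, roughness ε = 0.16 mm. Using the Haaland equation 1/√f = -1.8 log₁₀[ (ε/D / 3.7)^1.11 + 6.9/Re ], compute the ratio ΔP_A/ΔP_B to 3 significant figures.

Pipe A: V = Q/A = 0.000246/0.0004486 = 0.5483 m/s; Re = 1.138e+04; ε/D = 8.79e-05; Haaland → f = 0.02991; ΔP_A = f(L/D)(ρV²/2) = 1.968e+04 Pa.
Pipe B: V = Q/A = 0.000246/0.0001188 = 2.07 m/s; Re = 2.212e+04; ε/D = 0.013; Haaland → f = 0.0437; ΔP_B = f(L/D)(ρV²/2) = 1.694e+05 Pa.
ΔP_A/ΔP_B = 1.968e+04/1.694e+05 = 0.116.

ΔP_A/ΔP_B ≈ 0.116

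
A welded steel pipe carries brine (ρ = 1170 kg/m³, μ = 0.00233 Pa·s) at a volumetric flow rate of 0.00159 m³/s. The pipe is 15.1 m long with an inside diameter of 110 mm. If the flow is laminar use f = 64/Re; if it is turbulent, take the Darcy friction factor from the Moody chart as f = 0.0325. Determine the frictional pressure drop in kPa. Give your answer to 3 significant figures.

ΔP ≈ 0.0731 kPa

Cross-sectional area A = πD²/4 = π(0.11)²/4 = 0.009503 m²; mean velocity V = Q/A = 0.00159/0.009503 = 0.1673 m/s.
Reynolds number Re = ρVD/μ = 1170 · 0.1673 · 0.11 / 0.00233 = 9242.
Re > 4000 → turbulent; use the Moody-chart value f = 0.0325.
Darcy-Weisbach: ΔP = f(L/D)(ρV²/2) = 0.0325·(15.1/0.11)·(1170·0.1673²/2) = 0.0325·137.3·16.38 = 73.06 Pa.
ΔP = 73.06 Pa = 0.0731 kPa.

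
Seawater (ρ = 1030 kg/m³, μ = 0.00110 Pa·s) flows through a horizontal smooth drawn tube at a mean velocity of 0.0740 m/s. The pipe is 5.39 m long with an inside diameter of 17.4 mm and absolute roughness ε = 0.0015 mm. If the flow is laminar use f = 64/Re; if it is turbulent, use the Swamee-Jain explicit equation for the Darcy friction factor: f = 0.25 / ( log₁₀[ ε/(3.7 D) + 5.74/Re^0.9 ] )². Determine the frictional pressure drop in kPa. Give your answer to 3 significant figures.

Reynolds number Re = ρVD/μ = 1030 · 0.074 · 0.0174 / 0.0011 = 1206.
Re < 2300 → laminar flow, so f = 64/Re = 64/1206 = 0.05308 (the turbulent correlation is not needed).
Darcy-Weisbach: ΔP = f(L/D)(ρV²/2) = 0.05308·(5.39/0.0174)·(1030·0.074²/2) = 0.05308·309.8·2.82 = 46.37 Pa.
ΔP = 46.37 Pa = 0.0464 kPa.

ΔP ≈ 0.0464 kPa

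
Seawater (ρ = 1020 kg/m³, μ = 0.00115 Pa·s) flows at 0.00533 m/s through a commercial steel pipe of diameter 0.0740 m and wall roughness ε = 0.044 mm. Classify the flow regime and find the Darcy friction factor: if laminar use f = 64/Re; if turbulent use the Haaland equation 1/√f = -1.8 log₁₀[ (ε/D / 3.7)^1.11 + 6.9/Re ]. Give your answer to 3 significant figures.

Re = ρVD/μ = 1020·0.00533·0.074/0.00115 = 349.8.
Re < 2300 → laminar, so f = 64/Re = 0.1829 (roughness is irrelevant in laminar flow).

f ≈ 0.183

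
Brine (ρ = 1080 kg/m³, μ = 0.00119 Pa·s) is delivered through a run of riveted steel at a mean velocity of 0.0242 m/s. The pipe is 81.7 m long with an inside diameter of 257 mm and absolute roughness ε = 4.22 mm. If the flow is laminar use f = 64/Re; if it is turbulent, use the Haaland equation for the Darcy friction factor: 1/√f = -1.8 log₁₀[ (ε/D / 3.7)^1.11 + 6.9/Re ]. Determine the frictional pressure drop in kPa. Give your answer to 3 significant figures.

Reynolds number Re = ρVD/μ = 1080 · 0.0242 · 0.257 / 0.00119 = 5644.
Re > 4000 → turbulent. Relative roughness ε/D = 0.00422/0.257 = 0.0164. Haaland: 1/√f = -1.8 log₁₀[(0.0164/3.7)^1.11 + 6.9/5644] = -1.8 log₁₀[0.00245 + 0.00122] = 4.384, so f = 0.05203.
Darcy-Weisbach: ΔP = f(L/D)(ρV²/2) = 0.05203·(81.7/0.257)·(1080·0.0242²/2) = 0.05203·317.9·0.3162 = 5.231 Pa.
ΔP = 5.231 Pa = 0.00523 kPa.

ΔP ≈ 0.00523 kPa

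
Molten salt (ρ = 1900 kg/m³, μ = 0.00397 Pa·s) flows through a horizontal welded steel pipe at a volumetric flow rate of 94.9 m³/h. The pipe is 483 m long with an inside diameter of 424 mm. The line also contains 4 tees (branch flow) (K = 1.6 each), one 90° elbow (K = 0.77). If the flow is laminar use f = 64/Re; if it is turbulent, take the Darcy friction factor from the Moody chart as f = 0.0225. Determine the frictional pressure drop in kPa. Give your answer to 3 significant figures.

Q = 94.9 m³/h = 94.9/3600 = 0.02636 m³/s.
Cross-sectional area A = πD²/4 = π(0.424)²/4 = 0.1412 m²; mean velocity V = Q/A = 0.02636/0.1412 = 0.1867 m/s.
Reynolds number Re = ρVD/μ = 1900 · 0.1867 · 0.424 / 0.00397 = 3.789e+04.
Re > 4000 → turbulent; use the Moody-chart value f = 0.0225.
Total minor-loss coefficient ΣK = 4·1.6 + 1·0.77 = 7.17.
ΔP = [f·L/D + ΣK]·(ρV²/2) = [0.0225·483/0.424 + 7.17]·(1900·0.1867²/2) = [25.63 + 7.17]·33.11 = 1086 Pa.
ΔP = 1086 Pa = 1.09 kPa.

ΔP ≈ 1.09 kPa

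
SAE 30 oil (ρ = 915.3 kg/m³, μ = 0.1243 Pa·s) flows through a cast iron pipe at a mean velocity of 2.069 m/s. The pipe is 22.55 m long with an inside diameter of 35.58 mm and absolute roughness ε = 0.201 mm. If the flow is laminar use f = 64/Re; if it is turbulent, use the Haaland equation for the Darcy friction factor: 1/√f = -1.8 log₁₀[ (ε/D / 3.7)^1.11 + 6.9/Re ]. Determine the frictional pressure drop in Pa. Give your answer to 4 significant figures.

Reynolds number Re = ρVD/μ = 915.3 · 2.069 · 0.03558 / 0.124 = 542.1.
Re < 2300 → laminar flow, so f = 64/Re = 64/542.1 = 0.1181 (the turbulent correlation is not needed).
Darcy-Weisbach: ΔP = f(L/D)(ρV²/2) = 0.1181·(22.55/0.03558)·(915.3·2.069²/2) = 0.1181·633.8·1959 = 1.466e+05 Pa.

ΔP ≈ 146600 Pa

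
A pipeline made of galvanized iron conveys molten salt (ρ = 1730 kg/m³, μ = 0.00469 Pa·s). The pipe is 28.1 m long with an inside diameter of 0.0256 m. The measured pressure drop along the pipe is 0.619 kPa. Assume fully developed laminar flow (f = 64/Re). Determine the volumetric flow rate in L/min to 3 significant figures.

Q ≈ 2.97 L/min

For laminar flow, f = 64/Re with Re = ρVD/μ, so Darcy-Weisbach reduces to ΔP = 32μLV/D². Solving for V: V = ΔP·D²/(32μL) = 619·(0.0256)²/(32·0.00469·28.1) = 0.09619 m/s.
Check: Re = ρVD/μ = 1730·0.09619·0.0256/0.00469 = 908.4 < 2300, so the laminar assumption holds.
Q = V·A = 0.09619·(π/4·0.0256²) = 4.951e-05 m³/s = 2.97 L/min.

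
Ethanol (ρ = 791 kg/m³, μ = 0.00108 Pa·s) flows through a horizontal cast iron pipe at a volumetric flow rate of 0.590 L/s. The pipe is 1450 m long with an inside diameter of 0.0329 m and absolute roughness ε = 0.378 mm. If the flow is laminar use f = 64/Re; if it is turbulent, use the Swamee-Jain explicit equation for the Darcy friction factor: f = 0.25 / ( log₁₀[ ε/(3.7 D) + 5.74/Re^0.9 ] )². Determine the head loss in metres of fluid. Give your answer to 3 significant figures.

Q = 0.590 L/s = 0.590/1000 = 0.00059 m³/s.
Cross-sectional area A = πD²/4 = π(0.0329)²/4 = 0.0008501 m²; mean velocity V = Q/A = 0.00059/0.0008501 = 0.694 m/s.
Reynolds number Re = ρVD/μ = 791 · 0.694 · 0.0329 / 0.00108 = 1.672e+04.
Re > 4000 → turbulent. Relative roughness ε/D = 0.000378/0.0329 = 0.0115. Swamee-Jain: f = 0.25/(log₁₀[0.0115/3.7 + 5.74/1.672e+04^0.9])² = 0.25/(log₁₀[0.00311 + 0.000908])² = 0.25/(-2.397)² = 0.04353.
Darcy-Weisbach: ΔP = f(L/D)(ρV²/2) = 0.04353·(1450/0.0329)·(791·0.694²/2) = 0.04353·4.407e+04·190.5 = 3.655e+05 Pa.
Head loss h_f = ΔP/(ρg) = 3.655e+05/(791·9.81) = 47.1 m.

h_f ≈ 47.1 m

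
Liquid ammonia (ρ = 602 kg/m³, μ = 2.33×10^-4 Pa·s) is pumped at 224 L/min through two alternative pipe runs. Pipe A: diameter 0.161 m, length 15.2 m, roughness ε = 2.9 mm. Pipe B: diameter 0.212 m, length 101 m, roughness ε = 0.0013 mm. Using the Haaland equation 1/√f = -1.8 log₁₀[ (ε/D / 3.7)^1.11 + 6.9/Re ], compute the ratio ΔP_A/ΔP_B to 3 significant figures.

ΔP_A/ΔP_B ≈ 1.41

Pipe A: V = Q/A = 0.003733/0.02036 = 0.1834 m/s; Re = 7.628e+04; ε/D = 0.018; Haaland → f = 0.04736; ΔP_A = f(L/D)(ρV²/2) = 45.26 Pa.
Pipe B: V = Q/A = 0.003733/0.0353 = 0.1058 m/s; Re = 5.793e+04; ε/D = 6.13e-06; Haaland → f = 0.02006; ΔP_B = f(L/D)(ρV²/2) = 32.17 Pa.
ΔP_A/ΔP_B = 45.26/32.17 = 1.41.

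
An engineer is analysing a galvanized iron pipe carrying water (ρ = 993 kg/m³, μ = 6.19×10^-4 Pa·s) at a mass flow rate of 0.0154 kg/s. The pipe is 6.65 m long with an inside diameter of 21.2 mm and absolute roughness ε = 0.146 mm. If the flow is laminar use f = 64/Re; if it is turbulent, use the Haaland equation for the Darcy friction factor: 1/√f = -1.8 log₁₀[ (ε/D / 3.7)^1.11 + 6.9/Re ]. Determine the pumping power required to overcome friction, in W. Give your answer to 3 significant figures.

A = πD²/4 = π(0.0212)²/4 = 0.000353 m²; mean velocity V = ṁ/(ρA) = 0.0154/(993 · 0.000353) = 0.04393 m/s.
Reynolds number Re = ρVD/μ = 993 · 0.04393 · 0.0212 / 0.000619 = 1494.
Re < 2300 → laminar flow, so f = 64/Re = 64/1494 = 0.04283 (the turbulent correlation is not needed).
Darcy-Weisbach: ΔP = f(L/D)(ρV²/2) = 0.04283·(6.65/0.0212)·(993·0.04393²/2) = 0.04283·313.7·0.9584 = 12.88 Pa.
Q = ṁ/ρ = 0.0154/993 = 1.551e-05 m³/s.
Pumping power P = QΔP = 1.551e-05·12.88 = 1.997×10^-4 W = 2.00×10^-4 W.

P ≈ 2.00×10^-4 W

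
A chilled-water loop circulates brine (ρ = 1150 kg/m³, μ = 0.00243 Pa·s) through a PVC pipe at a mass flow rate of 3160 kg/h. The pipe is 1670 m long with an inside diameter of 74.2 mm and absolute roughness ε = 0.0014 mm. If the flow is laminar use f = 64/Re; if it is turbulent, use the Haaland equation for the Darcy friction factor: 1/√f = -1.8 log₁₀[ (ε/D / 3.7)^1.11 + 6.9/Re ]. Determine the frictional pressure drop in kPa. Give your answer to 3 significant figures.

ΔP ≈ 14.3 kPa

ṁ = 3160 kg/h = 3160/3600 = 0.8778 kg/s.
A = πD²/4 = π(0.0742)²/4 = 0.004324 m²; mean velocity V = ṁ/(ρA) = 0.8778/(1150 · 0.004324) = 0.1765 m/s.
Reynolds number Re = ρVD/μ = 1150 · 0.1765 · 0.0742 / 0.00243 = 6198.
Re > 4000 → turbulent. Relative roughness ε/D = 1.4e-06/0.0742 = 1.89e-05. Haaland: 1/√f = -1.8 log₁₀[(1.89e-05/3.7)^1.11 + 6.9/6198] = -1.8 log₁₀[1.33e-06 + 0.00111] = 5.315, so f = 0.0354.
Darcy-Weisbach: ΔP = f(L/D)(ρV²/2) = 0.0354·(1670/0.0742)·(1150·0.1765²/2) = 0.0354·2.251e+04·17.92 = 1.427e+04 Pa.
ΔP = 1.427e+04 Pa = 14.3 kPa.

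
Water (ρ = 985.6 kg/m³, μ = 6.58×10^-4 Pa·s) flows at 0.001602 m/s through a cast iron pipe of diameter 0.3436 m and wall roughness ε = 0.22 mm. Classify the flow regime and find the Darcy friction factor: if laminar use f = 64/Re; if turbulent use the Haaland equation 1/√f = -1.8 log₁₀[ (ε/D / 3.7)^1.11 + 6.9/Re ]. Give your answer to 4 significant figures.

f ≈ 0.07762

Re = ρVD/μ = 985.6·0.001602·0.3436/0.000658 = 824.5.
Re < 2300 → laminar, so f = 64/Re = 0.07762 (roughness is irrelevant in laminar flow).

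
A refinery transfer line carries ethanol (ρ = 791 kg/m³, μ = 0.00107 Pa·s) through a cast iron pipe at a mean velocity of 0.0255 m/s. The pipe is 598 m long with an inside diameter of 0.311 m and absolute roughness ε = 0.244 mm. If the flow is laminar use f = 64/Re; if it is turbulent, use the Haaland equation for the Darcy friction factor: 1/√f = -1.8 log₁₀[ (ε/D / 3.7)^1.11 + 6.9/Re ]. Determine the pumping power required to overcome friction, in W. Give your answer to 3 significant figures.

P ≈ 0.0352 W

Reynolds number Re = ρVD/μ = 791 · 0.0255 · 0.311 / 0.00107 = 5863.
Re > 4000 → turbulent. Relative roughness ε/D = 0.000244/0.311 = 0.000785. Haaland: 1/√f = -1.8 log₁₀[(0.000785/3.7)^1.11 + 6.9/5863] = -1.8 log₁₀[8.36e-05 + 0.00118] = 5.219, so f = 0.03671.
Darcy-Weisbach: ΔP = f(L/D)(ρV²/2) = 0.03671·(598/0.311)·(791·0.0255²/2) = 0.03671·1923·0.2572 = 18.16 Pa.
Q = V·A = 0.0255·0.07596 = 0.001937 m³/s.
Pumping power P = QΔP = 0.001937·18.16 = 0.03517 W = 0.0352 W.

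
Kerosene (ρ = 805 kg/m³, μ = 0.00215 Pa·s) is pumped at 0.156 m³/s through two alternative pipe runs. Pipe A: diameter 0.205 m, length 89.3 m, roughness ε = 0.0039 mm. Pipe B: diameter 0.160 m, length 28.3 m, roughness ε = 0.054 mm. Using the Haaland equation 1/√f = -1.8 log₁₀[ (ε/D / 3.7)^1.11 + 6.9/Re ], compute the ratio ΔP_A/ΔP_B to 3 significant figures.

ΔP_A/ΔP_B ≈ 0.776

Pipe A: V = Q/A = 0.156/0.03301 = 4.726 m/s; Re = 3.628e+05; ε/D = 1.9e-05; Haaland → f = 0.01403; ΔP_A = f(L/D)(ρV²/2) = 5.493e+04 Pa.
Pipe B: V = Q/A = 0.156/0.02011 = 7.759 m/s; Re = 4.648e+05; ε/D = 0.000337; Haaland → f = 0.01652; ΔP_B = f(L/D)(ρV²/2) = 7.081e+04 Pa.
ΔP_A/ΔP_B = 5.493e+04/7.081e+04 = 0.776.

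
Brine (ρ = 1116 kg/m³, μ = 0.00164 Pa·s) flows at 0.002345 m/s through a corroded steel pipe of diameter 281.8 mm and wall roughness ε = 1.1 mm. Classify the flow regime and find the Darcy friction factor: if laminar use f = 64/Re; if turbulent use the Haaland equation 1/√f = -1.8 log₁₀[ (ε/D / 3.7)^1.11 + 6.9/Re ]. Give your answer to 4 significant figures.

Re = ρVD/μ = 1116·0.002345·0.2818/0.00164 = 449.7.
Re < 2300 → laminar, so f = 64/Re = 0.1423 (roughness is irrelevant in laminar flow).

f ≈ 0.1423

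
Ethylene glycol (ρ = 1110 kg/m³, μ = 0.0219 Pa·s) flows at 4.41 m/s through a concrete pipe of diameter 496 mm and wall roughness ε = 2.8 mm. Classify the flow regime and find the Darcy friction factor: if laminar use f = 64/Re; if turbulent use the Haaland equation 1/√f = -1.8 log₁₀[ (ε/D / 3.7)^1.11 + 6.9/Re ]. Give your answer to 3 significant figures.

f ≈ 0.0323

Re = ρVD/μ = 1110·4.41·0.496/0.0219 = 1.109e+05.
Re > 4000 → turbulent. ε/D = 0.0028/0.496 = 0.00565; Haaland: 1/√f = -1.8 log₁₀[0.000748 + 6.22e-05] = 5.565, so f = 0.03229.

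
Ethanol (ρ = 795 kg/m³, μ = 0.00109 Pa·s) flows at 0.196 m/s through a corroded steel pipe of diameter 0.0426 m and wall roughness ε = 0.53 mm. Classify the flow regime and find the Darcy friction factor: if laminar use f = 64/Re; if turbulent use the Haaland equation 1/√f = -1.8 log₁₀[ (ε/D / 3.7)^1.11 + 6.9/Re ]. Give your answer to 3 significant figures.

Re = ρVD/μ = 795·0.196·0.0426/0.00109 = 6090.
Re > 4000 → turbulent. ε/D = 0.00053/0.0426 = 0.0124; Haaland: 1/√f = -1.8 log₁₀[0.0018 + 0.00113] = 4.56, so f = 0.0481.

f ≈ 0.0481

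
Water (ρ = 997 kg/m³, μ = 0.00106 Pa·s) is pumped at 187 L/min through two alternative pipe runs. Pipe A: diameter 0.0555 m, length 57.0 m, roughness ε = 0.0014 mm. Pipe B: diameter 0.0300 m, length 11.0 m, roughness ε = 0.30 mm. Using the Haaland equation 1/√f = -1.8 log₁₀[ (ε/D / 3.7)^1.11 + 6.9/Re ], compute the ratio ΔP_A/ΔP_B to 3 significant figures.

Pipe A: V = Q/A = 0.003117/0.002419 = 1.288 m/s; Re = 6.725e+04; ε/D = 2.52e-05; Haaland → f = 0.01947; ΔP_A = f(L/D)(ρV²/2) = 1.655e+04 Pa.
Pipe B: V = Q/A = 0.003117/0.0007069 = 4.409 m/s; Re = 1.244e+05; ε/D = 0.01; Haaland → f = 0.03843; ΔP_B = f(L/D)(ρV²/2) = 1.366e+05 Pa.
ΔP_A/ΔP_B = 1.655e+04/1.366e+05 = 0.121.

ΔP_A/ΔP_B ≈ 0.121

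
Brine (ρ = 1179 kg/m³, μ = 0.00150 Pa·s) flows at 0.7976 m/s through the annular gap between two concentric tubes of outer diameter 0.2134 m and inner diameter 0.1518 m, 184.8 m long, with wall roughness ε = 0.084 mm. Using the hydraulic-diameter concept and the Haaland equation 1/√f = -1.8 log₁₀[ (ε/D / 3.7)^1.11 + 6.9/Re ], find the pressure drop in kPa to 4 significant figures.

Hydraulic diameter D_h = 4A/P = D_o - D_i = 0.2134 - 0.1518 = 0.0616 m.
Re = ρVD_h/μ = 1179·0.7976·0.0616/0.0015 = 3.862e+04.
ε/D_h = 8.4e-05/0.0616 = 0.00136; Haaland gives 1/√f = -1.8 log₁₀[0.000154+0.000179] = 6.259, so f = 0.02552.
ΔP = f(L/D_h)(ρV²/2) = 0.02552·184.8/0.0616·375 = 2.872e+04 Pa.
ΔP = 28.72 kPa.

ΔP ≈ 28.72 kPa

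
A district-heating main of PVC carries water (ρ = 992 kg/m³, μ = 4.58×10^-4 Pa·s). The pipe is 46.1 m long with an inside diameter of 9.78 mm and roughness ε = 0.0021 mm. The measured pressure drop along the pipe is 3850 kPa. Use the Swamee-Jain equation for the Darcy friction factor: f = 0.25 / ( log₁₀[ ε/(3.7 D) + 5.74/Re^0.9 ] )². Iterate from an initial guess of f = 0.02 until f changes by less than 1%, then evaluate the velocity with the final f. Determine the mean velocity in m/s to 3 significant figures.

V ≈ 9.80 m/s

Rearranging Darcy-Weisbach: V = √(2·ΔP·D/(f·L·ρ)). With ε/D = 2.1e-06/0.00978 = 0.000215, iterate starting from f = 0.02:
  f = 0.02 → V = √(2·3.85e+06·0.00978/(0.02·46.1·992)) = 9.074 m/s; Re = ρVD/μ = 1.922e+05; f → 0.01732
  f = 0.01732 → V = 9.75 m/s; Re = 2.065e+05; f → 0.01716
Converged (Δf/f < 1%). With the final f = 0.01716: V = √(2·3.85e+06·0.00978/(0.01716·46.1·992)) = 9.795 m/s.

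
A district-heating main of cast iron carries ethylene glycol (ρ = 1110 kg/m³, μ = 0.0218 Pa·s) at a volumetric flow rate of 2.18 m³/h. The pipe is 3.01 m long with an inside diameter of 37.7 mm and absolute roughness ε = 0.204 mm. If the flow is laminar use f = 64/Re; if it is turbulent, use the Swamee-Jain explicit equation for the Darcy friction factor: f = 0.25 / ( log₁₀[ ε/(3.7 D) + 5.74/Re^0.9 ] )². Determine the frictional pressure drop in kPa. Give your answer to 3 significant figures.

ΔP ≈ 0.801 kPa

Q = 2.18 m³/h = 2.18/3600 = 0.0006056 m³/s.
Cross-sectional area A = πD²/4 = π(0.0377)²/4 = 0.001116 m²; mean velocity V = Q/A = 0.0006056/0.001116 = 0.5425 m/s.
Reynolds number Re = ρVD/μ = 1110 · 0.5425 · 0.0377 / 0.0218 = 1041.
Re < 2300 → laminar flow, so f = 64/Re = 64/1041 = 0.06146 (the turbulent correlation is not needed).
Darcy-Weisbach: ΔP = f(L/D)(ρV²/2) = 0.06146·(3.01/0.0377)·(1110·0.5425²/2) = 0.06146·79.84·163.3 = 801.4 Pa.
ΔP = 801.4 Pa = 0.801 kPa.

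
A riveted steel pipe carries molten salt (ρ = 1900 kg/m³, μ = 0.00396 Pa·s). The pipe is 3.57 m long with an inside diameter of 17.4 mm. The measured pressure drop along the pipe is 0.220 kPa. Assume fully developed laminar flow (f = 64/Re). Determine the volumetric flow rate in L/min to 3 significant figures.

Q ≈ 2.10 L/min

For laminar flow, f = 64/Re with Re = ρVD/μ, so Darcy-Weisbach reduces to ΔP = 32μLV/D². Solving for V: V = ΔP·D²/(32μL) = 220·(0.0174)²/(32·0.00396·3.57) = 0.1472 m/s.
Check: Re = ρVD/μ = 1900·0.1472·0.0174/0.00396 = 1229 < 2300, so the laminar assumption holds.
Q = V·A = 0.1472·(π/4·0.0174²) = 3.501e-05 m³/s = 2.10 L/min.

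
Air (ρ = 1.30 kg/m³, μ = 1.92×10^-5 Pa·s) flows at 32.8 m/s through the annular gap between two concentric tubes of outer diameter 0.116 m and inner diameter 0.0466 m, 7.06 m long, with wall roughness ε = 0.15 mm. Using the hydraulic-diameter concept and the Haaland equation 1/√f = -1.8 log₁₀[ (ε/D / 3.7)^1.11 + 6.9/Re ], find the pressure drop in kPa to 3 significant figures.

Hydraulic diameter D_h = 4A/P = D_o - D_i = 0.116 - 0.0466 = 0.0694 m.
Re = ρVD_h/μ = 1.3·32.8·0.0694/1.92e-05 = 1.541e+05.
ε/D_h = 0.00015/0.0694 = 0.00216; Haaland gives 1/√f = -1.8 log₁₀[0.000258+4.48e-05] = 6.335, so f = 0.02492.
ΔP = f(L/D_h)(ρV²/2) = 0.02492·7.06/0.0694·699.3 = 1773 Pa.
ΔP = 1.77 kPa.

ΔP ≈ 1.77 kPa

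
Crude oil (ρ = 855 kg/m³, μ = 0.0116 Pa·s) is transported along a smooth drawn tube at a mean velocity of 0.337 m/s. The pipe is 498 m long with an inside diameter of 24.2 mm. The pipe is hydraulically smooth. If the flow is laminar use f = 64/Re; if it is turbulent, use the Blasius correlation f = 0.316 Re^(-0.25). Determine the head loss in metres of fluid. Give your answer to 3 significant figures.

h_f ≈ 12.7 m

Reynolds number Re = ρVD/μ = 855 · 0.337 · 0.0242 / 0.0116 = 601.1.
Re < 2300 → laminar flow, so f = 64/Re = 64/601.1 = 0.1065 (the turbulent correlation is not needed).
Darcy-Weisbach: ΔP = f(L/D)(ρV²/2) = 0.1065·(498/0.0242)·(855·0.337²/2) = 0.1065·2.058e+04·48.55 = 1.064e+05 Pa.
Head loss h_f = ΔP/(ρg) = 1.064e+05/(855·9.81) = 12.7 m.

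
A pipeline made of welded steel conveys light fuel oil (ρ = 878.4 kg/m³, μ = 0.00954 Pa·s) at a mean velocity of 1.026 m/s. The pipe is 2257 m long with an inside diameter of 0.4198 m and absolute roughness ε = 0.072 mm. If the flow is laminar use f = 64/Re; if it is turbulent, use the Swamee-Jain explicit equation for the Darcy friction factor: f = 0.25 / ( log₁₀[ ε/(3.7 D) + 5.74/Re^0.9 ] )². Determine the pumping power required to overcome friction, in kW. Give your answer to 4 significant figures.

Reynolds number Re = ρVD/μ = 878.4 · 1.026 · 0.4198 / 0.00954 = 3.966e+04.
Re > 4000 → turbulent. Relative roughness ε/D = 7.2e-05/0.4198 = 0.000172. Swamee-Jain: f = 0.25/(log₁₀[0.000172/3.7 + 5.74/3.966e+04^0.9])² = 0.25/(log₁₀[4.64e-05 + 0.000417])² = 0.25/(-3.334)² = 0.02249.
Darcy-Weisbach: ΔP = f(L/D)(ρV²/2) = 0.02249·(2257/0.4198)·(878.4·1.026²/2) = 0.02249·5376·462.3 = 5.591e+04 Pa.
Q = V·A = 1.026·0.1384 = 0.142 m³/s.
Pumping power P = QΔP = 0.142·5.591e+04 = 7940.0 W = 7.940 kW.

P ≈ 7.940 kW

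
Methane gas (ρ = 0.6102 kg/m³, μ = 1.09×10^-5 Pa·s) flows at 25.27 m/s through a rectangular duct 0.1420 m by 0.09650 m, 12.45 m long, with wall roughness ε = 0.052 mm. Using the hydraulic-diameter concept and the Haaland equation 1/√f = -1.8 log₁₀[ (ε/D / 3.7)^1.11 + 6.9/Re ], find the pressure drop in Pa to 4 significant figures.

ΔP ≈ 396.0 Pa

Hydraulic diameter D_h = 4A/P = 4·(0.142·0.0965)/(2·(0.142+0.0965)) = 0.05481/0.477 = 0.1149 m.
Re = ρVD_h/μ = 0.6102·25.27·0.1149/1.09e-05 = 1.626e+05.
ε/D_h = 5.2e-05/0.1149 = 0.000453; Haaland gives 1/√f = -1.8 log₁₀[4.54e-05+4.24e-05] = 7.301, so f = 0.01876.
ΔP = f(L/D_h)(ρV²/2) = 0.01876·12.45/0.1149·194.8 = 396 Pa.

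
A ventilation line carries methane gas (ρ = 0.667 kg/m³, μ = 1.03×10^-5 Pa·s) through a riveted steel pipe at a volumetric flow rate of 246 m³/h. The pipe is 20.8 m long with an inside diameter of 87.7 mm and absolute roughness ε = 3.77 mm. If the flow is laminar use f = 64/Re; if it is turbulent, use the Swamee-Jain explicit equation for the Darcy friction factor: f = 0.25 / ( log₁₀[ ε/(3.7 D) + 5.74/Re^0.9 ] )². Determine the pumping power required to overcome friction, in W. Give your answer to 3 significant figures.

Q = 246 m³/h = 246/3600 = 0.06833 m³/s.
Cross-sectional area A = πD²/4 = π(0.0877)²/4 = 0.006041 m²; mean velocity V = Q/A = 0.06833/0.006041 = 11.31 m/s.
Reynolds number Re = ρVD/μ = 0.667 · 11.31 · 0.0877 / 1.03e-05 = 6.424e+04.
Re > 4000 → turbulent. Relative roughness ε/D = 0.00377/0.0877 = 0.043. Swamee-Jain: f = 0.25/(log₁₀[0.043/3.7 + 5.74/6.424e+04^0.9])² = 0.25/(log₁₀[0.0116 + 0.00027])² = 0.25/(-1.925)² = 0.06747.
Darcy-Weisbach: ΔP = f(L/D)(ρV²/2) = 0.06747·(20.8/0.0877)·(0.667·11.31²/2) = 0.06747·237.2·42.68 = 682.9 Pa.
Pumping power P = QΔP = 0.06833·682.9 = 46.67 W = 46.7 W.

P ≈ 46.7 W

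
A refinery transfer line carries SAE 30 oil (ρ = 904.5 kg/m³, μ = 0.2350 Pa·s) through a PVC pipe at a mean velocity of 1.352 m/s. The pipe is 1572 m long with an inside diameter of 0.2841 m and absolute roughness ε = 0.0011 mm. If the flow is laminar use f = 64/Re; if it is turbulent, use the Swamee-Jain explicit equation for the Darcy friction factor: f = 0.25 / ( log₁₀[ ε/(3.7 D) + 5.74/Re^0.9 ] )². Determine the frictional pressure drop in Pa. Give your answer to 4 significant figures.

ΔP ≈ 198000 Pa

Reynolds number Re = ρVD/μ = 904.5 · 1.352 · 0.2841 / 0.235 = 1478.
Re < 2300 → laminar flow, so f = 64/Re = 64/1478 = 0.04329 (the turbulent correlation is not needed).
Darcy-Weisbach: ΔP = f(L/D)(ρV²/2) = 0.04329·(1572/0.2841)·(904.5·1.352²/2) = 0.04329·5533·826.7 = 1.98e+05 Pa.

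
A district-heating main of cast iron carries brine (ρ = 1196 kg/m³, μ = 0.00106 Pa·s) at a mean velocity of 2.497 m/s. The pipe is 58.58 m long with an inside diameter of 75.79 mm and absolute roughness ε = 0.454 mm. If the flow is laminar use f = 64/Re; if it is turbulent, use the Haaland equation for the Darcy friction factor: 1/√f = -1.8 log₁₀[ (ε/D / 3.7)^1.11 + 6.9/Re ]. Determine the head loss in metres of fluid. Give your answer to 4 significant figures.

Reynolds number Re = ρVD/μ = 1196 · 2.497 · 0.07579 / 0.00106 = 2.135e+05.
Re > 4000 → turbulent. Relative roughness ε/D = 0.000454/0.07579 = 0.00599. Haaland: 1/√f = -1.8 log₁₀[(0.00599/3.7)^1.11 + 6.9/2.135e+05] = -1.8 log₁₀[0.000798 + 3.23e-05] = 5.545, so f = 0.03252.
Darcy-Weisbach: ΔP = f(L/D)(ρV²/2) = 0.03252·(58.58/0.07579)·(1196·2.497²/2) = 0.03252·772.9·3729 = 9.373e+04 Pa.
Head loss h_f = ΔP/(ρg) = 9.373e+04/(1196·9.81) = 7.989 m.

h_f ≈ 7.989 m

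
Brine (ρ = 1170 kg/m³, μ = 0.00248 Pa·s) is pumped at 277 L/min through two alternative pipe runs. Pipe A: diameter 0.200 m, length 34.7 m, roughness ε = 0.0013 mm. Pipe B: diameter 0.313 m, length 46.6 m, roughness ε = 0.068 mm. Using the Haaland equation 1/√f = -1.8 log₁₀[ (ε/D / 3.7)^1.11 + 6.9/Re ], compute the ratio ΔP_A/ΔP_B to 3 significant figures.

Pipe A: V = Q/A = 0.004617/0.03142 = 0.147 m/s; Re = 1.387e+04; ε/D = 6.5e-06; Haaland → f = 0.02829; ΔP_A = f(L/D)(ρV²/2) = 62.02 Pa.
Pipe B: V = Q/A = 0.004617/0.07694 = 0.06 m/s; Re = 8860; ε/D = 0.000217; Haaland → f = 0.03217; ΔP_B = f(L/D)(ρV²/2) = 10.09 Pa.
ΔP_A/ΔP_B = 62.02/10.09 = 6.15.

ΔP_A/ΔP_B ≈ 6.15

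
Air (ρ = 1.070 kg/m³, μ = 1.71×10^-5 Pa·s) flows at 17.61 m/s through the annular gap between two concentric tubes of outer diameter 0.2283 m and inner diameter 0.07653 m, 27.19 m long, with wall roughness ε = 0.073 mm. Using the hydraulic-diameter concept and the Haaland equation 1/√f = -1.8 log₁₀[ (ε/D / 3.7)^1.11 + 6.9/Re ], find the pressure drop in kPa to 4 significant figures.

ΔP ≈ 0.5603 kPa

Hydraulic diameter D_h = 4A/P = D_o - D_i = 0.2283 - 0.07653 = 0.1518 m.
Re = ρVD_h/μ = 1.07·17.61·0.1518/1.71e-05 = 1.672e+05.
ε/D_h = 7.3e-05/0.1518 = 0.000481; Haaland gives 1/√f = -1.8 log₁₀[4.86e-05+4.13e-05] = 7.284, so f = 0.01885.
ΔP = f(L/D_h)(ρV²/2) = 0.01885·27.19/0.1518·165.9 = 560.3 Pa.
ΔP = 0.5603 kPa.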